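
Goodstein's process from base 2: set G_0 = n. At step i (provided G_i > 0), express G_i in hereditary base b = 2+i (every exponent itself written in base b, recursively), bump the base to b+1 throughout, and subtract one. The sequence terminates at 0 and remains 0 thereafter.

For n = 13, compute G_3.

16092

(0) 13|_2 = 2^(2 + 1) + 2^2 + 1 ↦ 3^(3 + 1) + 3^3 + 1|_3 = 109 ⇒ 108
(1) 108|_3 = 3^(3 + 1) + 3^3 ↦ 4^(4 + 1) + 4^4|_4 = 1280 ⇒ 1279
(2) 1279|_4 = 4^(4 + 1) + 3·4^3 + 3·4^2 + 3·4 + 3 ↦ 5^(5 + 1) + 3·5^3 + 3·5^2 + 3·5 + 3|_5 = 16093 ⇒ 16092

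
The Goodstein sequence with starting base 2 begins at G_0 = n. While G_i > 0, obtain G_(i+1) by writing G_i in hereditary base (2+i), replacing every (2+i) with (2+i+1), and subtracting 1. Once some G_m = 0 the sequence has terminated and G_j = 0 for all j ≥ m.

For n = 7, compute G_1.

30

G_0=7  [base 2] 2^2 + 2 + 1  →[2↦3]→  3^3 + 3 + 1 = 31  −1 ⇒ G_1=30
G_1=30  [base 3] 3^3 + 3  →[3↦4]→  4^4 + 4 = 260  −1 ⇒ G_2=259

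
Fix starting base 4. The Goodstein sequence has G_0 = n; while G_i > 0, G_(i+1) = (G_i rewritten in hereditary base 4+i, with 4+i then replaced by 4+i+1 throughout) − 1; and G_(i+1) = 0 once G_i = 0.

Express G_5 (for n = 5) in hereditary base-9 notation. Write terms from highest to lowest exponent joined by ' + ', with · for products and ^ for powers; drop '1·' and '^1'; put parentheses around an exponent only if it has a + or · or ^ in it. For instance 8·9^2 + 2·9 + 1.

(0) 5|_4 = 4 + 1 ↦ 5 + 1|_5 = 6 ⇒ 5
(1) 5|_5 = 5 ↦ 6|_6 = 6 ⇒ 5
(2) 5|_6 = 5 ↦ 5|_7 = 5 ⇒ 4
(3) 4|_7 = 4 ↦ 4|_8 = 4 ⇒ 3
(4) 3|_8 = 3 ↦ 3|_9 = 3 ⇒ 2
(5) 2|_9 = 2 ↦ 2|_10 = 2 ⇒ 1

2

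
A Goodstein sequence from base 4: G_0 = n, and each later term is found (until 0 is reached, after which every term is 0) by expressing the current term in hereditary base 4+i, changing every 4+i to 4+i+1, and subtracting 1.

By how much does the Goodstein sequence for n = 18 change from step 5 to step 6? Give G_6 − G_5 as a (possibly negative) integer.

G_0=18  [base 4] 4^2 + 2  →[4↦5]→  5^2 + 2 = 27  −1 ⇒ G_1=26
G_1=26  [base 5] 5^2 + 1  →[5↦6]→  6^2 + 1 = 37  −1 ⇒ G_2=36
G_2=36  [base 6] 6^2  →[6↦7]→  7^2 = 49  −1 ⇒ G_3=48
G_3=48  [base 7] 6·7 + 6  →[7↦8]→  6·8 + 6 = 54  −1 ⇒ G_4=53
G_4=53  [base 8] 6·8 + 5  →[8↦9]→  6·9 + 5 = 59  −1 ⇒ G_5=58
G_5=58  [base 9] 6·9 + 4  →[9↦10]→  6·10 + 4 = 64  −1 ⇒ G_6=63

5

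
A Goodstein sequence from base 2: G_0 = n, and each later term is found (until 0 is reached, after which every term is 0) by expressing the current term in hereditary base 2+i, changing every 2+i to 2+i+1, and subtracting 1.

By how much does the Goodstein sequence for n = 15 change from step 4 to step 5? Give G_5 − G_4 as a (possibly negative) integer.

6261751

G_0=15  [base 2] 2^(2 + 1) + 2^2 + 2 + 1  →[2↦3]→  3^(3 + 1) + 3^3 + 3 + 1 = 112  −1 ⇒ G_1=111
G_1=111  [base 3] 3^(3 + 1) + 3^3 + 3  →[3↦4]→  4^(4 + 1) + 4^4 + 4 = 1284  −1 ⇒ G_2=1283
G_2=1283  [base 4] 4^(4 + 1) + 4^4 + 3  →[4↦5]→  5^(5 + 1) + 5^5 + 3 = 18753  −1 ⇒ G_3=18752
G_3=18752  [base 5] 5^(5 + 1) + 5^5 + 2  →[5↦6]→  6^(6 + 1) + 6^6 + 2 = 326594  −1 ⇒ G_4=326593
G_4=326593  [base 6] 6^(6 + 1) + 6^6 + 1  →[6↦7]→  7^(7 + 1) + 7^7 + 1 = 6588345  −1 ⇒ G_5=6588344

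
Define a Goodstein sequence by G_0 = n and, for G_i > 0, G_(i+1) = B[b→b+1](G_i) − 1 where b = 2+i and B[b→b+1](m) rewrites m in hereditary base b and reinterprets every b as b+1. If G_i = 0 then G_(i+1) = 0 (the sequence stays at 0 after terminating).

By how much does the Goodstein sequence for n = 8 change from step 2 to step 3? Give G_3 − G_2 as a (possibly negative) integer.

8 —HB2→ 2^(2 + 1) —bump→ 3^(3 + 1) = 81 —(−1)→ 80
80 —HB3→ 2·3^3 + 2·3^2 + 2·3 + 2 —bump→ 2·4^4 + 2·4^2 + 2·4 + 2 = 554 —(−1)→ 553
553 —HB4→ 2·4^4 + 2·4^2 + 2·4 + 1 —bump→ 2·5^5 + 2·5^2 + 2·5 + 1 = 6311 —(−1)→ 6310

5757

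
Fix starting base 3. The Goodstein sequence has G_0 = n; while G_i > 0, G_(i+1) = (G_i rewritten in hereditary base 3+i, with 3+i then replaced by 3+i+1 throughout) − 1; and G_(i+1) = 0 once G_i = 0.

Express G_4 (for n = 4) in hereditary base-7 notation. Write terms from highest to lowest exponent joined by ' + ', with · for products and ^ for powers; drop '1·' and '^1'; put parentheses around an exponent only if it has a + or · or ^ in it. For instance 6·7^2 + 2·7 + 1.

2

G_0=4  [base 3] 3 + 1  →[3↦4]→  4 + 1 = 5  −1 ⇒ G_1=4
G_1=4  [base 4] 4  →[4↦5]→  5 = 5  −1 ⇒ G_2=4
G_2=4  [base 5] 4  →[5↦6]→  4 = 4  −1 ⇒ G_3=3
G_3=3  [base 6] 3  →[6↦7]→  3 = 3  −1 ⇒ G_4=2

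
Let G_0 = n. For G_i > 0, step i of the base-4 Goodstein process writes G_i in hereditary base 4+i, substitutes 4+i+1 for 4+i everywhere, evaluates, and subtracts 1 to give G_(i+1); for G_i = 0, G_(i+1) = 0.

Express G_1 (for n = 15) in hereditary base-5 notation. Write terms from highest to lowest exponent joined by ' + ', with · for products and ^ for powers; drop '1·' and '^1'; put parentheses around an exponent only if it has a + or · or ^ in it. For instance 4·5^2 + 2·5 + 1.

[0] 15 ≡ 3·4 + 3 (base 4). Lift 5: 18. −1: 17.
[1] 17 ≡ 3·5 + 2 (base 5). Lift 6: 20. −1: 19.

3·5 + 2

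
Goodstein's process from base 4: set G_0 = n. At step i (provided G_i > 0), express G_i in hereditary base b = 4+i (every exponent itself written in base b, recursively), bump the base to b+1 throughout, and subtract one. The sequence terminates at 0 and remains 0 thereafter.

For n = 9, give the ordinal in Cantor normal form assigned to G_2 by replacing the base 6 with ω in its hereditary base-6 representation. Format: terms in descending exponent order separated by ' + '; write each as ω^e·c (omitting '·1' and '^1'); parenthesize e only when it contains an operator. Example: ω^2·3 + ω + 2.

[0] 9 ≡ 2·4 + 1 (base 4). Lift 5: 11. −1: 10.
[1] 10 ≡ 2·5 (base 5). Lift 6: 12. −1: 11.

ω + 5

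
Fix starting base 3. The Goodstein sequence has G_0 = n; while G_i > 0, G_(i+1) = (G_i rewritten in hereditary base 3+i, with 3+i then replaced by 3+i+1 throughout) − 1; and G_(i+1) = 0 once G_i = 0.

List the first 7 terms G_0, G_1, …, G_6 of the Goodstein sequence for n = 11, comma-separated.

base 3: 11 = 3^2 + 2; at 4: 4^2 + 2 = 18; next = 17
base 4: 17 = 4^2 + 1; at 5: 5^2 + 1 = 26; next = 25
base 5: 25 = 5^2; at 6: 6^2 = 36; next = 35
base 6: 35 = 5·6 + 5; at 7: 5·7 + 5 = 40; next = 39
base 7: 39 = 5·7 + 4; at 8: 5·8 + 4 = 44; next = 43
base 8: 43 = 5·8 + 3; at 9: 5·9 + 3 = 48; next = 47

11, 17, 25, 35, 39, 43, 47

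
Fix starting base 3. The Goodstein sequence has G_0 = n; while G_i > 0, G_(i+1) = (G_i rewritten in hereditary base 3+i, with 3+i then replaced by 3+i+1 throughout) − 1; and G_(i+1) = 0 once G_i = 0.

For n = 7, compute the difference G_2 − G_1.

1

7 —HB3→ 2·3 + 1 —bump→ 2·4 + 1 = 9 —(−1)→ 8
8 —HB4→ 2·4 —bump→ 2·5 = 10 —(−1)→ 9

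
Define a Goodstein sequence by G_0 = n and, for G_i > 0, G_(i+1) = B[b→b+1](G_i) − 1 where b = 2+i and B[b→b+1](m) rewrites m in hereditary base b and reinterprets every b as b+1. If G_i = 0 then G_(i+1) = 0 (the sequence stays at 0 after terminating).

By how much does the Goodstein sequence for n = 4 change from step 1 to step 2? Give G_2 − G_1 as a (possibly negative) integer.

15

4 —HB2→ 2^2 —bump→ 3^3 = 27 —(−1)→ 26
26 —HB3→ 2·3^2 + 2·3 + 2 —bump→ 2·4^2 + 2·4 + 2 = 42 —(−1)→ 41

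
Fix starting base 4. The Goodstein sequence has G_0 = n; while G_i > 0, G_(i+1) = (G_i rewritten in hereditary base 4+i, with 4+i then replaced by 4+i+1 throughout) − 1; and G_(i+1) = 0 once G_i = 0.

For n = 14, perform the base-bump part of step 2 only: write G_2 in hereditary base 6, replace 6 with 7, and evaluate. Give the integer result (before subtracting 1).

21

[0] 14 ≡ 3·4 + 2 (base 4). Lift 5: 17. −1: 16.
[1] 16 ≡ 3·5 + 1 (base 5). Lift 6: 19. −1: 18.
[2] 18 ≡ 3·6 (base 6). Lift 7: 21. −1: 20.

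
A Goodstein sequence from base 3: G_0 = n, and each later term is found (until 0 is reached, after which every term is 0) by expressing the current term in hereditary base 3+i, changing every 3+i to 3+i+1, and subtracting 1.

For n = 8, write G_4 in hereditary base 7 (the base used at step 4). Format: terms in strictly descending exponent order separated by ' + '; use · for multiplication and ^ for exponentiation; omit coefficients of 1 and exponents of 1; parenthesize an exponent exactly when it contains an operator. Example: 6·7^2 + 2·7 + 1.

7 + 4

base 3: 8 = 2·3 + 2; at 4: 2·4 + 2 = 10; next = 9
base 4: 9 = 2·4 + 1; at 5: 2·5 + 1 = 11; next = 10
base 5: 10 = 2·5; at 6: 2·6 = 12; next = 11
base 6: 11 = 6 + 5; at 7: 7 + 5 = 12; next = 11
base 7: 11 = 7 + 4; at 8: 8 + 4 = 12; next = 11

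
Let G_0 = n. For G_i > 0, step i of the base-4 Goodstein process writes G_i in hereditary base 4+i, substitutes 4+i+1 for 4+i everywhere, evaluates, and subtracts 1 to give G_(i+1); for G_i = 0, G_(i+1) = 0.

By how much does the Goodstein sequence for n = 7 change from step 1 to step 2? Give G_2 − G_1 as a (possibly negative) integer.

step 0: 7 = 4 + 3; sub 5 for 4: 5 + 3; = 8; G_1 = 8−1 = 7
step 1: 7 = 5 + 2; sub 6 for 5: 6 + 2; = 8; G_2 = 8−1 = 7

0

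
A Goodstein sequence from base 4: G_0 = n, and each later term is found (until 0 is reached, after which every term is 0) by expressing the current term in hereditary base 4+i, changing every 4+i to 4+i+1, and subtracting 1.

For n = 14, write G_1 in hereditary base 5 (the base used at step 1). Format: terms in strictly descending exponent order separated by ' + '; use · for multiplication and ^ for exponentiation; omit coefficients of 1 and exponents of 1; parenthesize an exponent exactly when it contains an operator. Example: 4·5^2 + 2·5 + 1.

step 0: 14 = 3·4 + 2; sub 5 for 4: 3·5 + 2; = 17; G_1 = 17−1 = 16
step 1: 16 = 3·5 + 1; sub 6 for 5: 3·6 + 1; = 19; G_2 = 19−1 = 18

3·5 + 1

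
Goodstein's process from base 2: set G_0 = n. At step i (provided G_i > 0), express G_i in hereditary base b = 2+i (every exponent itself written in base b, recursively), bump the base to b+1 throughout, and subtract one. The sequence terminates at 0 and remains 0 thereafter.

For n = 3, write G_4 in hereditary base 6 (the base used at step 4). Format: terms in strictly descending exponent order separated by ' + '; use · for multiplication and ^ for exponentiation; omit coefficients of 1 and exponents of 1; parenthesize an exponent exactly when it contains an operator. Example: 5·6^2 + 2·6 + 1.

1

3 —HB2→ 2 + 1 —bump→ 3 + 1 = 4 —(−1)→ 3
3 —HB3→ 3 —bump→ 4 = 4 —(−1)→ 3
3 —HB4→ 3 —bump→ 3 = 3 —(−1)→ 2
2 —HB5→ 2 —bump→ 2 = 2 —(−1)→ 1
1 —HB6→ 1 —bump→ 1 = 1 —(−1)→ 0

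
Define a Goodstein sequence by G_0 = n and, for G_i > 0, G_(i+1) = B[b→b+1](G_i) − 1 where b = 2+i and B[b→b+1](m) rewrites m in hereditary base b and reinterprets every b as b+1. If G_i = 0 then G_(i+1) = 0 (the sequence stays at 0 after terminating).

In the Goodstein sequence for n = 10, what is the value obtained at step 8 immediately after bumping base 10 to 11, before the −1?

1426559238831

10 —HB2→ 2^(2 + 1) + 2 —bump→ 3^(3 + 1) + 3 = 84 —(−1)→ 83
83 —HB3→ 3^(3 + 1) + 2 —bump→ 4^(4 + 1) + 2 = 1026 —(−1)→ 1025
1025 —HB4→ 4^(4 + 1) + 1 —bump→ 5^(5 + 1) + 1 = 15626 —(−1)→ 15625
15625 —HB5→ 5^(5 + 1) —bump→ 6^(6 + 1) = 279936 —(−1)→ 279935
279935 —HB6→ 5·6^6 + 5·6^5 + 5·6^4 + 5·6^3 + 5·6^2 + 5·6 + 5 —bump→ 5·7^7 + 5·7^5 + 5·7^4 + 5·7^3 + 5·7^2 + 5·7 + 5 = 4215755 —(−1)→ 4215754
4215754 —HB7→ 5·7^7 + 5·7^5 + 5·7^4 + 5·7^3 + 5·7^2 + 5·7 + 4 —bump→ 5·8^8 + 5·8^5 + 5·8^4 + 5·8^3 + 5·8^2 + 5·8 + 4 = 84073324 —(−1)→ 84073323
84073323 —HB8→ 5·8^8 + 5·8^5 + 5·8^4 + 5·8^3 + 5·8^2 + 5·8 + 3 —bump→ 5·9^9 + 5·9^5 + 5·9^4 + 5·9^3 + 5·9^2 + 5·9 + 3 = 1937434593 —(−1)→ 1937434592
1937434592 —HB9→ 5·9^9 + 5·9^5 + 5·9^4 + 5·9^3 + 5·9^2 + 5·9 + 2 —bump→ 5·10^10 + 5·10^5 + 5·10^4 + 5·10^3 + 5·10^2 + 5·10 + 2 = 50000555552 —(−1)→ 50000555551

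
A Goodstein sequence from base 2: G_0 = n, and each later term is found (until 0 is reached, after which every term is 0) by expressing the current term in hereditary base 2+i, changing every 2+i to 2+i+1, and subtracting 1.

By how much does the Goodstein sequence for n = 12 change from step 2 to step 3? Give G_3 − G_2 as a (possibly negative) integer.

14620

[0] 12 ≡ 2^(2 + 1) + 2^2 (base 2). Lift 3: 108. −1: 107.
[1] 107 ≡ 3^(3 + 1) + 2·3^2 + 2·3 + 2 (base 3). Lift 4: 1066. −1: 1065.
[2] 1065 ≡ 4^(4 + 1) + 2·4^2 + 2·4 + 1 (base 4). Lift 5: 15686. −1: 15685.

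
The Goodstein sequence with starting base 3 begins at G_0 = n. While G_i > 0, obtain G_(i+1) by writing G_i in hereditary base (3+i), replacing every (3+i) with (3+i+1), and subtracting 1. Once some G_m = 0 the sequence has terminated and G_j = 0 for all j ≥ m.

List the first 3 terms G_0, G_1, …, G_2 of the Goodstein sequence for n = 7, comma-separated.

7, 8, 9

base 3: 7 = 2·3 + 1; at 4: 2·4 + 1 = 9; next = 8
base 4: 8 = 2·4; at 5: 2·5 = 10; next = 9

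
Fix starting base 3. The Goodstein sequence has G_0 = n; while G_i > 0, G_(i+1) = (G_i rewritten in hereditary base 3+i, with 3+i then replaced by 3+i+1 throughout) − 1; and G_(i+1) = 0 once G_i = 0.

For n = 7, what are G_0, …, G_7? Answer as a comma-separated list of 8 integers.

G_0 = 7. HB_3(7) = 2·3 + 1. Bump = 9. G_1 = 8.
G_1 = 8. HB_4(8) = 2·4. Bump = 10. G_2 = 9.
G_2 = 9. HB_5(9) = 5 + 4. Bump = 10. G_3 = 9.
G_3 = 9. HB_6(9) = 6 + 3. Bump = 10. G_4 = 9.
G_4 = 9. HB_7(9) = 7 + 2. Bump = 10. G_5 = 9.
G_5 = 9. HB_8(9) = 8 + 1. Bump = 10. G_6 = 9.
G_6 = 9. HB_9(9) = 9. Bump = 10. G_7 = 9.

7, 8, 9, 9, 9, 9, 9, 9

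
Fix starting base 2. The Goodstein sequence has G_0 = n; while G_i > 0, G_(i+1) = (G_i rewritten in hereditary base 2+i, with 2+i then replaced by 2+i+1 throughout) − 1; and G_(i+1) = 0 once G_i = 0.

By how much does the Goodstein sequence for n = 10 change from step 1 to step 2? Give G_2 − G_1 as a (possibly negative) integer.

942

step 0: 10 = 2^(2 + 1) + 2; sub 3 for 2: 3^(3 + 1) + 3; = 84; G_1 = 84−1 = 83
step 1: 83 = 3^(3 + 1) + 2; sub 4 for 3: 4^(4 + 1) + 2; = 1026; G_2 = 1026−1 = 1025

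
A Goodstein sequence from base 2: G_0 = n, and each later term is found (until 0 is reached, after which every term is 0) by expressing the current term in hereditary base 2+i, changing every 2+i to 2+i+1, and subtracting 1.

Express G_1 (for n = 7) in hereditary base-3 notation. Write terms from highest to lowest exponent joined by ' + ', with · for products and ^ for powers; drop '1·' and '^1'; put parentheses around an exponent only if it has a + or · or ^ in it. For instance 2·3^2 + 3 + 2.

3^3 + 3

base 2: 7 = 2^2 + 2 + 1; at 3: 3^3 + 3 + 1 = 31; next = 30
base 3: 30 = 3^3 + 3; at 4: 4^4 + 4 = 260; next = 259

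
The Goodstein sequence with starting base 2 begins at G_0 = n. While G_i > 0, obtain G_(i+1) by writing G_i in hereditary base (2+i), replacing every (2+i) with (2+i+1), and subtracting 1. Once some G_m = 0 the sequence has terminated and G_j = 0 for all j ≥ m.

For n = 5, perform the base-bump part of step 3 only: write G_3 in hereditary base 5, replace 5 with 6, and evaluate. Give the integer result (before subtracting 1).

776

base 2: 5 = 2^2 + 1; at 3: 3^3 + 1 = 28; next = 27
base 3: 27 = 3^3; at 4: 4^4 = 256; next = 255
base 4: 255 = 3·4^3 + 3·4^2 + 3·4 + 3; at 5: 3·5^3 + 3·5^2 + 3·5 + 3 = 468; next = 467
base 5: 467 = 3·5^3 + 3·5^2 + 3·5 + 2; at 6: 3·6^3 + 3·6^2 + 3·6 + 2 = 776; next = 775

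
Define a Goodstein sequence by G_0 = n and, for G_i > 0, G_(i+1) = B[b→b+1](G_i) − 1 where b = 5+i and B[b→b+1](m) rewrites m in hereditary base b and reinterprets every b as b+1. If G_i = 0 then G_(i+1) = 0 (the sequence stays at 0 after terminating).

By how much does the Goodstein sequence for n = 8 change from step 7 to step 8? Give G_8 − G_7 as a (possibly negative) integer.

-1

step 0: 8 = 5 + 3; sub 6 for 5: 6 + 3; = 9; G_1 = 9−1 = 8
step 1: 8 = 6 + 2; sub 7 for 6: 7 + 2; = 9; G_2 = 9−1 = 8
step 2: 8 = 7 + 1; sub 8 for 7: 8 + 1; = 9; G_3 = 9−1 = 8
step 3: 8 = 8; sub 9 for 8: 9; = 9; G_4 = 9−1 = 8
step 4: 8 = 8; sub 10 for 9: 8; = 8; G_5 = 8−1 = 7
step 5: 7 = 7; sub 11 for 10: 7; = 7; G_6 = 7−1 = 6
step 6: 6 = 6; sub 12 for 11: 6; = 6; G_7 = 6−1 = 5
step 7: 5 = 5; sub 13 for 12: 5; = 5; G_8 = 5−1 = 4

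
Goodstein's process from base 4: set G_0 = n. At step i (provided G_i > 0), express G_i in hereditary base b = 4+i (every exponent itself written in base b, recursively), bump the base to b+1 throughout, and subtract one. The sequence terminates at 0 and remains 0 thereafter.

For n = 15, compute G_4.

G_0 = 15. HB_4(15) = 3·4 + 3. Bump = 18. G_1 = 17.
G_1 = 17. HB_5(17) = 3·5 + 2. Bump = 20. G_2 = 19.
G_2 = 19. HB_6(19) = 3·6 + 1. Bump = 22. G_3 = 21.
G_3 = 21. HB_7(21) = 3·7. Bump = 24. G_4 = 23.
G_4 = 23. HB_8(23) = 2·8 + 7. Bump = 25. G_5 = 24.

23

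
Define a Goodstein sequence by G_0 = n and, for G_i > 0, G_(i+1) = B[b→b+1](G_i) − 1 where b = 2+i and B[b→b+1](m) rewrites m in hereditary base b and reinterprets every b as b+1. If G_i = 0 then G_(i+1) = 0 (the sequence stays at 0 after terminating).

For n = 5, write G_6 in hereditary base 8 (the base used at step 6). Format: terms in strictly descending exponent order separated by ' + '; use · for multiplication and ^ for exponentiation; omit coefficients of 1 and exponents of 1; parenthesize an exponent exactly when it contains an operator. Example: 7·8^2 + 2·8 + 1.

G_0 = 5. HB_2(5) = 2^2 + 1. Bump = 28. G_1 = 27.
G_1 = 27. HB_3(27) = 3^3. Bump = 256. G_2 = 255.
G_2 = 255. HB_4(255) = 3·4^3 + 3·4^2 + 3·4 + 3. Bump = 468. G_3 = 467.
G_3 = 467. HB_5(467) = 3·5^3 + 3·5^2 + 3·5 + 2. Bump = 776. G_4 = 775.
G_4 = 775. HB_6(775) = 3·6^3 + 3·6^2 + 3·6 + 1. Bump = 1198. G_5 = 1197.
G_5 = 1197. HB_7(1197) = 3·7^3 + 3·7^2 + 3·7. Bump = 1752. G_6 = 1751.
G_6 = 1751. HB_8(1751) = 3·8^3 + 3·8^2 + 2·8 + 7. Bump = 2455. G_7 = 2454.

3·8^3 + 3·8^2 + 2·8 + 7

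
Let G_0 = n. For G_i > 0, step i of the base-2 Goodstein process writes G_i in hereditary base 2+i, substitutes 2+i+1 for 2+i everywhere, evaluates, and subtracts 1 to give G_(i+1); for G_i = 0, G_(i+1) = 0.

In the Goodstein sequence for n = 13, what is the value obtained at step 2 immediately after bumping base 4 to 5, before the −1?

16093

G_0=13  [base 2] 2^(2 + 1) + 2^2 + 1  →[2↦3]→  3^(3 + 1) + 3^3 + 1 = 109  −1 ⇒ G_1=108
G_1=108  [base 3] 3^(3 + 1) + 3^3  →[3↦4]→  4^(4 + 1) + 4^4 = 1280  −1 ⇒ G_2=1279
G_2=1279  [base 4] 4^(4 + 1) + 3·4^3 + 3·4^2 + 3·4 + 3  →[4↦5]→  5^(5 + 1) + 3·5^3 + 3·5^2 + 3·5 + 3 = 16093  −1 ⇒ G_3=16092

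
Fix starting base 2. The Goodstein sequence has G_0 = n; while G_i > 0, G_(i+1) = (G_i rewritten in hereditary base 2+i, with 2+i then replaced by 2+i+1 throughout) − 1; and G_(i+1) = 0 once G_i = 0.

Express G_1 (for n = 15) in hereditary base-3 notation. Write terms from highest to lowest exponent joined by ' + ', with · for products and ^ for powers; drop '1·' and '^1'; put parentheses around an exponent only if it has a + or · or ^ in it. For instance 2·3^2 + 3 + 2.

3^(3 + 1) + 3^3 + 3

[0] 15 ≡ 2^(2 + 1) + 2^2 + 2 + 1 (base 2). Lift 3: 112. −1: 111.
[1] 111 ≡ 3^(3 + 1) + 3^3 + 3 (base 3). Lift 4: 1284. −1: 1283.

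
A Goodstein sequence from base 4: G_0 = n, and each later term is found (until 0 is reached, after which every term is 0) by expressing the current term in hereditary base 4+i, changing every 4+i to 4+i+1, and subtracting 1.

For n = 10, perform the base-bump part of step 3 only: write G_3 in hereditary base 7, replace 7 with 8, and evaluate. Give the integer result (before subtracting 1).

14

G_0=10  [base 4] 2·4 + 2  →[4↦5]→  2·5 + 2 = 12  −1 ⇒ G_1=11
G_1=11  [base 5] 2·5 + 1  →[5↦6]→  2·6 + 1 = 13  −1 ⇒ G_2=12
G_2=12  [base 6] 2·6  →[6↦7]→  2·7 = 14  −1 ⇒ G_3=13
G_3=13  [base 7] 7 + 6  →[7↦8]→  8 + 6 = 14  −1 ⇒ G_4=13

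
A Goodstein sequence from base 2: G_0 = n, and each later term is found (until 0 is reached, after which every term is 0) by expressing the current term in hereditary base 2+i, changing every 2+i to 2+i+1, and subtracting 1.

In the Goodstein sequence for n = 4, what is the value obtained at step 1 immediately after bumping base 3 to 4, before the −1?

step 0: 4 = 2^2; sub 3 for 2: 3^3; = 27; G_1 = 27−1 = 26
step 1: 26 = 2·3^2 + 2·3 + 2; sub 4 for 3: 2·4^2 + 2·4 + 2; = 42; G_2 = 42−1 = 41

42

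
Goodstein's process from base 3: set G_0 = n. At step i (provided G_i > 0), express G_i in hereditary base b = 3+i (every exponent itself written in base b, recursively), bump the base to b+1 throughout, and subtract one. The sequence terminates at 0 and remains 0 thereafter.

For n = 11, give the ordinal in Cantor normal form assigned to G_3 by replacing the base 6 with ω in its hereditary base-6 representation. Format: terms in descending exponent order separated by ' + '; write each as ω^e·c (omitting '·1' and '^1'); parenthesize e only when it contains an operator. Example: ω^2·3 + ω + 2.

ω·5 + 5

G_0 = 11. HB_3(11) = 3^2 + 2. Bump = 18. G_1 = 17.
G_1 = 17. HB_4(17) = 4^2 + 1. Bump = 26. G_2 = 25.
G_2 = 25. HB_5(25) = 5^2. Bump = 36. G_3 = 35.
G_3 = 35. HB_6(35) = 5·6 + 5. Bump = 40. G_4 = 39.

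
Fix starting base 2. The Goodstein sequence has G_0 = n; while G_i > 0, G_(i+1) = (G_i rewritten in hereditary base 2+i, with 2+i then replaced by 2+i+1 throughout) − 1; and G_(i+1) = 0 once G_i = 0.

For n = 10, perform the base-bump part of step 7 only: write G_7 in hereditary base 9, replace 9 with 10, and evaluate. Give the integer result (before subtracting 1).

50000555552

G_0=10  [base 2] 2^(2 + 1) + 2  →[2↦3]→  3^(3 + 1) + 3 = 84  −1 ⇒ G_1=83
G_1=83  [base 3] 3^(3 + 1) + 2  →[3↦4]→  4^(4 + 1) + 2 = 1026  −1 ⇒ G_2=1025
G_2=1025  [base 4] 4^(4 + 1) + 1  →[4↦5]→  5^(5 + 1) + 1 = 15626  −1 ⇒ G_3=15625
G_3=15625  [base 5] 5^(5 + 1)  →[5↦6]→  6^(6 + 1) = 279936  −1 ⇒ G_4=279935
G_4=279935  [base 6] 5·6^6 + 5·6^5 + 5·6^4 + 5·6^3 + 5·6^2 + 5·6 + 5  →[6↦7]→  5·7^7 + 5·7^5 + 5·7^4 + 5·7^3 + 5·7^2 + 5·7 + 5 = 4215755  −1 ⇒ G_5=4215754
G_5=4215754  [base 7] 5·7^7 + 5·7^5 + 5·7^4 + 5·7^3 + 5·7^2 + 5·7 + 4  →[7↦8]→  5·8^8 + 5·8^5 + 5·8^4 + 5·8^3 + 5·8^2 + 5·8 + 4 = 84073324  −1 ⇒ G_6=84073323
G_6=84073323  [base 8] 5·8^8 + 5·8^5 + 5·8^4 + 5·8^3 + 5·8^2 + 5·8 + 3  →[8↦9]→  5·9^9 + 5·9^5 + 5·9^4 + 5·9^3 + 5·9^2 + 5·9 + 3 = 1937434593  −1 ⇒ G_7=1937434592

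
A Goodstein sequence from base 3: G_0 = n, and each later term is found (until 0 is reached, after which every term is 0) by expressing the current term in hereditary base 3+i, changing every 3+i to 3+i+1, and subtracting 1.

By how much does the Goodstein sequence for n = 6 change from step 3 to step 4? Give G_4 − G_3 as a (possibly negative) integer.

step 0: 6 = 2·3; sub 4 for 3: 2·4; = 8; G_1 = 8−1 = 7
step 1: 7 = 4 + 3; sub 5 for 4: 5 + 3; = 8; G_2 = 8−1 = 7
step 2: 7 = 5 + 2; sub 6 for 5: 6 + 2; = 8; G_3 = 8−1 = 7
step 3: 7 = 6 + 1; sub 7 for 6: 7 + 1; = 8; G_4 = 8−1 = 7

0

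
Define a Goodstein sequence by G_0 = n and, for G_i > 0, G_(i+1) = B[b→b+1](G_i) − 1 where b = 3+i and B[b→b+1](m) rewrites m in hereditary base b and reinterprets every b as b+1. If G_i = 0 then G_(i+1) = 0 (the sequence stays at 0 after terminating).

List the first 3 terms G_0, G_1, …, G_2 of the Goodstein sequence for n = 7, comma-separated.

i=0: 7 = 2·3 + 1 (b=3); 3→4: 2·4 + 1 = 9; 9−1 = 8
i=1: 8 = 2·4 (b=4); 4→5: 2·5 = 10; 10−1 = 9

7, 8, 9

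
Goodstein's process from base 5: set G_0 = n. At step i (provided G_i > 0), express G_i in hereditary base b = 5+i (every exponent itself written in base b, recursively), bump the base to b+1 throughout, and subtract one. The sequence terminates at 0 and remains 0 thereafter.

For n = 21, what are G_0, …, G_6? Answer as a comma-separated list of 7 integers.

21, 24, 27, 29, 31, 33, 35

[0] 21 ≡ 4·5 + 1 (base 5). Lift 6: 25. −1: 24.
[1] 24 ≡ 4·6 (base 6). Lift 7: 28. −1: 27.
[2] 27 ≡ 3·7 + 6 (base 7). Lift 8: 30. −1: 29.
[3] 29 ≡ 3·8 + 5 (base 8). Lift 9: 32. −1: 31.
[4] 31 ≡ 3·9 + 4 (base 9). Lift 10: 34. −1: 33.
[5] 33 ≡ 3·10 + 3 (base 10). Lift 11: 36. −1: 35.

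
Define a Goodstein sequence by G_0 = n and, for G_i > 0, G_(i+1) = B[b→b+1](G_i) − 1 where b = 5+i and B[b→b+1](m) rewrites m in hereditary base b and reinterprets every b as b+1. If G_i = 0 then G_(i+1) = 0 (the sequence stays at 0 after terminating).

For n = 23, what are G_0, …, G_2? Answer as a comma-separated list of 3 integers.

step 0: 23 = 4·5 + 3; sub 6 for 5: 4·6 + 3; = 27; G_1 = 27−1 = 26
step 1: 26 = 4·6 + 2; sub 7 for 6: 4·7 + 2; = 30; G_2 = 30−1 = 29

23, 26, 29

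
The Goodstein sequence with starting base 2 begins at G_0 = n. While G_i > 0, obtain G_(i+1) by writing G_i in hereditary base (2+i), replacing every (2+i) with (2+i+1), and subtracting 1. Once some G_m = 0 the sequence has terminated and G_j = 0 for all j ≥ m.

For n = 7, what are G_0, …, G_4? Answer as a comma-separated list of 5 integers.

step 0: 7 = 2^2 + 2 + 1; sub 3 for 2: 3^3 + 3 + 1; = 31; G_1 = 31−1 = 30
step 1: 30 = 3^3 + 3; sub 4 for 3: 4^4 + 4; = 260; G_2 = 260−1 = 259
step 2: 259 = 4^4 + 3; sub 5 for 4: 5^5 + 3; = 3128; G_3 = 3128−1 = 3127
step 3: 3127 = 5^5 + 2; sub 6 for 5: 6^6 + 2; = 46658; G_4 = 46658−1 = 46657

7, 30, 259, 3127, 46657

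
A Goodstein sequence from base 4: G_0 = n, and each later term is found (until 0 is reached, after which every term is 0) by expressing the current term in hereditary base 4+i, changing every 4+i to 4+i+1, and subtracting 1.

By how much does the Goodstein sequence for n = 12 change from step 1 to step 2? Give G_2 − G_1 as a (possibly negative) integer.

step 0: 12 = 3·4; sub 5 for 4: 3·5; = 15; G_1 = 15−1 = 14
step 1: 14 = 2·5 + 4; sub 6 for 5: 2·6 + 4; = 16; G_2 = 16−1 = 15

1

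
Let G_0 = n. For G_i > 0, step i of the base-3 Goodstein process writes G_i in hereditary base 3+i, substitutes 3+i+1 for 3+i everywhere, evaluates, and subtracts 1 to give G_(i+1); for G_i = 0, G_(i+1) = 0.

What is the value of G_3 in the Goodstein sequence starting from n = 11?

11 —HB3→ 3^2 + 2 —bump→ 4^2 + 2 = 18 —(−1)→ 17
17 —HB4→ 4^2 + 1 —bump→ 5^2 + 1 = 26 —(−1)→ 25
25 —HB5→ 5^2 —bump→ 6^2 = 36 —(−1)→ 35
35 —HB6→ 5·6 + 5 —bump→ 5·7 + 5 = 40 —(−1)→ 39

35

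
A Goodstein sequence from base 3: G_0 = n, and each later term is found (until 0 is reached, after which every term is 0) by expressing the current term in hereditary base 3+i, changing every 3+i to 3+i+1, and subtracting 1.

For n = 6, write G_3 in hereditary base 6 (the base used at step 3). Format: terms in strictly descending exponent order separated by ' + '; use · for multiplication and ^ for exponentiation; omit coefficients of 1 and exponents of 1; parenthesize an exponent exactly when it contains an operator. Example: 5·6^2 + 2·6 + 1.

6 + 1

step 0: 6 = 2·3; sub 4 for 3: 2·4; = 8; G_1 = 8−1 = 7
step 1: 7 = 4 + 3; sub 5 for 4: 5 + 3; = 8; G_2 = 8−1 = 7
step 2: 7 = 5 + 2; sub 6 for 5: 6 + 2; = 8; G_3 = 8−1 = 7
step 3: 7 = 6 + 1; sub 7 for 6: 7 + 1; = 8; G_4 = 8−1 = 7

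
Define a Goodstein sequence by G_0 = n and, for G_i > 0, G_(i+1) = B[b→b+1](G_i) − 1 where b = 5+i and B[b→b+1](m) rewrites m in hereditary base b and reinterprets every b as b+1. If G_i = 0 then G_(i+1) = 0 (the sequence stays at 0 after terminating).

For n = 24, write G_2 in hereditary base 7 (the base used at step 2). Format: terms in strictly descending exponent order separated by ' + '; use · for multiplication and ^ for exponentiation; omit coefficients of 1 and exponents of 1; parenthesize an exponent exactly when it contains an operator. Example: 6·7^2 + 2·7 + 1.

24 —HB5→ 4·5 + 4 —bump→ 4·6 + 4 = 28 —(−1)→ 27
27 —HB6→ 4·6 + 3 —bump→ 4·7 + 3 = 31 —(−1)→ 30
30 —HB7→ 4·7 + 2 —bump→ 4·8 + 2 = 34 —(−1)→ 33

4·7 + 2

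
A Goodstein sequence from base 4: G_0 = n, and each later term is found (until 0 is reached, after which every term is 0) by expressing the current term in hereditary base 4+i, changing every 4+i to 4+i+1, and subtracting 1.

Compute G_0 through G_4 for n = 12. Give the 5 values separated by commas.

12, 14, 15, 16, 17

(0) 12|_4 = 3·4 ↦ 3·5|_5 = 15 ⇒ 14
(1) 14|_5 = 2·5 + 4 ↦ 2·6 + 4|_6 = 16 ⇒ 15
(2) 15|_6 = 2·6 + 3 ↦ 2·7 + 3|_7 = 17 ⇒ 16
(3) 16|_7 = 2·7 + 2 ↦ 2·8 + 2|_8 = 18 ⇒ 17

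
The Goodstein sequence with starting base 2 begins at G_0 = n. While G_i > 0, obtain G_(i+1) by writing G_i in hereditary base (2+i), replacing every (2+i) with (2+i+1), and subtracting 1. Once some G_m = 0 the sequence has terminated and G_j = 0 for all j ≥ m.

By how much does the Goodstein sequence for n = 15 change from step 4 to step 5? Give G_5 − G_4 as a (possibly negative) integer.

base 2: 15 = 2^(2 + 1) + 2^2 + 2 + 1; at 3: 3^(3 + 1) + 3^3 + 3 + 1 = 112; next = 111
base 3: 111 = 3^(3 + 1) + 3^3 + 3; at 4: 4^(4 + 1) + 4^4 + 4 = 1284; next = 1283
base 4: 1283 = 4^(4 + 1) + 4^4 + 3; at 5: 5^(5 + 1) + 5^5 + 3 = 18753; next = 18752
base 5: 18752 = 5^(5 + 1) + 5^5 + 2; at 6: 6^(6 + 1) + 6^6 + 2 = 326594; next = 326593
base 6: 326593 = 6^(6 + 1) + 6^6 + 1; at 7: 7^(7 + 1) + 7^7 + 1 = 6588345; next = 6588344

6261751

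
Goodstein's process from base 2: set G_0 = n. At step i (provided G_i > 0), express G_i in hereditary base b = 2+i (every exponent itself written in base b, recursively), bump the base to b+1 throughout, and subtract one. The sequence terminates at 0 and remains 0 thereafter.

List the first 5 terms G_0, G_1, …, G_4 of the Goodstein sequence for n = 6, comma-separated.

6, 29, 257, 3125, 46655

step 0: 6 = 2^2 + 2; sub 3 for 2: 3^3 + 3; = 30; G_1 = 30−1 = 29
step 1: 29 = 3^3 + 2; sub 4 for 3: 4^4 + 2; = 258; G_2 = 258−1 = 257
step 2: 257 = 4^4 + 1; sub 5 for 4: 5^5 + 1; = 3126; G_3 = 3126−1 = 3125
step 3: 3125 = 5^5; sub 6 for 5: 6^6; = 46656; G_4 = 46656−1 = 46655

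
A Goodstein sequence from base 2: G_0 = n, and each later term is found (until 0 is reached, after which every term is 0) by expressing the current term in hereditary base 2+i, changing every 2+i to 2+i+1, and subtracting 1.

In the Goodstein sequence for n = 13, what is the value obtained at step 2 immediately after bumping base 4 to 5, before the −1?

16093

G_0=13  [base 2] 2^(2 + 1) + 2^2 + 1  →[2↦3]→  3^(3 + 1) + 3^3 + 1 = 109  −1 ⇒ G_1=108
G_1=108  [base 3] 3^(3 + 1) + 3^3  →[3↦4]→  4^(4 + 1) + 4^4 = 1280  −1 ⇒ G_2=1279
G_2=1279  [base 4] 4^(4 + 1) + 3·4^3 + 3·4^2 + 3·4 + 3  →[4↦5]→  5^(5 + 1) + 3·5^3 + 3·5^2 + 3·5 + 3 = 16093  −1 ⇒ G_3=16092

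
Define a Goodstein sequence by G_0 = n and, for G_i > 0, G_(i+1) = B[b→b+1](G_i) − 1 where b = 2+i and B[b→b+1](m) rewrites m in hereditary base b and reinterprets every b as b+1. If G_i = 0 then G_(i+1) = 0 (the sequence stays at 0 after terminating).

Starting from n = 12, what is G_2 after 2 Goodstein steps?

12 —HB2→ 2^(2 + 1) + 2^2 —bump→ 3^(3 + 1) + 3^3 = 108 —(−1)→ 107
107 —HB3→ 3^(3 + 1) + 2·3^2 + 2·3 + 2 —bump→ 4^(4 + 1) + 2·4^2 + 2·4 + 2 = 1066 —(−1)→ 1065
1065 —HB4→ 4^(4 + 1) + 2·4^2 + 2·4 + 1 —bump→ 5^(5 + 1) + 2·5^2 + 2·5 + 1 = 15686 —(−1)→ 15685

1065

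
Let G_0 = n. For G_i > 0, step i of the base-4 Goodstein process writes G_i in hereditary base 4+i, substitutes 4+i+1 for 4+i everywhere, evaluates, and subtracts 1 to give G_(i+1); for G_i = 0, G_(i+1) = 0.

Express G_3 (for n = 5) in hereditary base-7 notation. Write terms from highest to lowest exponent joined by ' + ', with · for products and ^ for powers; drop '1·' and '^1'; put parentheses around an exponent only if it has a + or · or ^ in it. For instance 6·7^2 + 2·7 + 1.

G_0=5  [base 4] 4 + 1  →[4↦5]→  5 + 1 = 6  −1 ⇒ G_1=5
G_1=5  [base 5] 5  →[5↦6]→  6 = 6  −1 ⇒ G_2=5
G_2=5  [base 6] 5  →[6↦7]→  5 = 5  −1 ⇒ G_3=4
G_3=4  [base 7] 4  →[7↦8]→  4 = 4  −1 ⇒ G_4=3

4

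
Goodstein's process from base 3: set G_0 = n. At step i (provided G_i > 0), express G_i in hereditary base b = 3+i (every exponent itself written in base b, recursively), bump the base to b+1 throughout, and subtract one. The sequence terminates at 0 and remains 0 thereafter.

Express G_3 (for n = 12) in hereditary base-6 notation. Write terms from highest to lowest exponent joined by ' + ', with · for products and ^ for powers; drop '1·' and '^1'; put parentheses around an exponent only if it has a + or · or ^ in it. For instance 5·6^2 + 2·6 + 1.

6^2 + 1

G_0=12  [base 3] 3^2 + 3  →[3↦4]→  4^2 + 4 = 20  −1 ⇒ G_1=19
G_1=19  [base 4] 4^2 + 3  →[4↦5]→  5^2 + 3 = 28  −1 ⇒ G_2=27
G_2=27  [base 5] 5^2 + 2  →[5↦6]→  6^2 + 2 = 38  −1 ⇒ G_3=37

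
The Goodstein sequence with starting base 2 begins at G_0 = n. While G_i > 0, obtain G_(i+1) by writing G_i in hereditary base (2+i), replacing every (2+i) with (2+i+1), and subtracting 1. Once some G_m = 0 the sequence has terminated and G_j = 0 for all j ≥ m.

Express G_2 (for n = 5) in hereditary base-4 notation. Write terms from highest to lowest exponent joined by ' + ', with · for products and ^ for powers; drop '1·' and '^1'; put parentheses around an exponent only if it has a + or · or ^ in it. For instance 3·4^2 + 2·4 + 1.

G_0=5  [base 2] 2^2 + 1  →[2↦3]→  3^3 + 1 = 28  −1 ⇒ G_1=27
G_1=27  [base 3] 3^3  →[3↦4]→  4^4 = 256  −1 ⇒ G_2=255
G_2=255  [base 4] 3·4^3 + 3·4^2 + 3·4 + 3  →[4↦5]→  3·5^3 + 3·5^2 + 3·5 + 3 = 468  −1 ⇒ G_3=467

3·4^3 + 3·4^2 + 3·4 + 3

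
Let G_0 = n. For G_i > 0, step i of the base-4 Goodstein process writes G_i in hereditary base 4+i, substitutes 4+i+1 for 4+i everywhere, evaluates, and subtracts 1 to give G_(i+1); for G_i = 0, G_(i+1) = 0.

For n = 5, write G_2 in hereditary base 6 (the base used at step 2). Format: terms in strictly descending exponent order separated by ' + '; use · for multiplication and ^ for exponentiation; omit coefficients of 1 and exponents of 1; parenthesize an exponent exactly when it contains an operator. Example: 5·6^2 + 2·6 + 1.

5

base 4: 5 = 4 + 1; at 5: 5 + 1 = 6; next = 5
base 5: 5 = 5; at 6: 6 = 6; next = 5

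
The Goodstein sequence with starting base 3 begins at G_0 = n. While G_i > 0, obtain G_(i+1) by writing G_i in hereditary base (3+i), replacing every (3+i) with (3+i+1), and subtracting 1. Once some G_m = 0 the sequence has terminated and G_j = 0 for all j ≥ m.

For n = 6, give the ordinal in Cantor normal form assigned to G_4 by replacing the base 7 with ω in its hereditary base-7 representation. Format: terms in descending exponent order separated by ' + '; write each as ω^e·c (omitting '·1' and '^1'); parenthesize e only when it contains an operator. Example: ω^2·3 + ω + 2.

step 0: 6 = 2·3; sub 4 for 3: 2·4; = 8; G_1 = 8−1 = 7
step 1: 7 = 4 + 3; sub 5 for 4: 5 + 3; = 8; G_2 = 8−1 = 7
step 2: 7 = 5 + 2; sub 6 for 5: 6 + 2; = 8; G_3 = 8−1 = 7
step 3: 7 = 6 + 1; sub 7 for 6: 7 + 1; = 8; G_4 = 8−1 = 7

ω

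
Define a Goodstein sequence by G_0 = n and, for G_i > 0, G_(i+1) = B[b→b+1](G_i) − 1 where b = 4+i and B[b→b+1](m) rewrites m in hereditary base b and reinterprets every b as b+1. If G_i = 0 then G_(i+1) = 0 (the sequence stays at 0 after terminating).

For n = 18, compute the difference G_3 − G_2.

12

[0] 18 ≡ 4^2 + 2 (base 4). Lift 5: 27. −1: 26.
[1] 26 ≡ 5^2 + 1 (base 5). Lift 6: 37. −1: 36.
[2] 36 ≡ 6^2 (base 6). Lift 7: 49. −1: 48.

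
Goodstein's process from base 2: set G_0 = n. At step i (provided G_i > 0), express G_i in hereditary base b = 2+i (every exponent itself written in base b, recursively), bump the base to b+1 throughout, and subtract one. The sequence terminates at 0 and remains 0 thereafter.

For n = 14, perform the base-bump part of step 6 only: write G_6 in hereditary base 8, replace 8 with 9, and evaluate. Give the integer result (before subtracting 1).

(0) 14|_2 = 2^(2 + 1) + 2^2 + 2 ↦ 3^(3 + 1) + 3^3 + 3|_3 = 111 ⇒ 110
(1) 110|_3 = 3^(3 + 1) + 3^3 + 2 ↦ 4^(4 + 1) + 4^4 + 2|_4 = 1282 ⇒ 1281
(2) 1281|_4 = 4^(4 + 1) + 4^4 + 1 ↦ 5^(5 + 1) + 5^5 + 1|_5 = 18751 ⇒ 18750
(3) 18750|_5 = 5^(5 + 1) + 5^5 ↦ 6^(6 + 1) + 6^6|_6 = 326592 ⇒ 326591
(4) 326591|_6 = 6^(6 + 1) + 5·6^5 + 5·6^4 + 5·6^3 + 5·6^2 + 5·6 + 5 ↦ 7^(7 + 1) + 5·7^5 + 5·7^4 + 5·7^3 + 5·7^2 + 5·7 + 5|_7 = 5862841 ⇒ 5862840
(5) 5862840|_7 = 7^(7 + 1) + 5·7^5 + 5·7^4 + 5·7^3 + 5·7^2 + 5·7 + 4 ↦ 8^(8 + 1) + 5·8^5 + 5·8^4 + 5·8^3 + 5·8^2 + 5·8 + 4|_8 = 134404972 ⇒ 134404971
(6) 134404971|_8 = 8^(8 + 1) + 5·8^5 + 5·8^4 + 5·8^3 + 5·8^2 + 5·8 + 3 ↦ 9^(9 + 1) + 5·9^5 + 5·9^4 + 5·9^3 + 5·9^2 + 5·9 + 3|_9 = 3487116549 ⇒ 3487116548

3487116549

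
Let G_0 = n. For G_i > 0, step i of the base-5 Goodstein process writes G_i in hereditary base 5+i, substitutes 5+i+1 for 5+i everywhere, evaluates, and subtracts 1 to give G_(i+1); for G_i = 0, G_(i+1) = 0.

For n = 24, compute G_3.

G_0 = 24. HB_5(24) = 4·5 + 4. Bump = 28. G_1 = 27.
G_1 = 27. HB_6(27) = 4·6 + 3. Bump = 31. G_2 = 30.
G_2 = 30. HB_7(30) = 4·7 + 2. Bump = 34. G_3 = 33.
G_3 = 33. HB_8(33) = 4·8 + 1. Bump = 37. G_4 = 36.

33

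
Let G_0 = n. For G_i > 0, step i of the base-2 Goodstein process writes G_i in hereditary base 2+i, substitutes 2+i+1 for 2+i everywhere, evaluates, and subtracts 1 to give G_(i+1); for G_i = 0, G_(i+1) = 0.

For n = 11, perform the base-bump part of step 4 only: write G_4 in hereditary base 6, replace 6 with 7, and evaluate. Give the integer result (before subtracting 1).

5764802

(0) 11|_2 = 2^(2 + 1) + 2 + 1 ↦ 3^(3 + 1) + 3 + 1|_3 = 85 ⇒ 84
(1) 84|_3 = 3^(3 + 1) + 3 ↦ 4^(4 + 1) + 4|_4 = 1028 ⇒ 1027
(2) 1027|_4 = 4^(4 + 1) + 3 ↦ 5^(5 + 1) + 3|_5 = 15628 ⇒ 15627
(3) 15627|_5 = 5^(5 + 1) + 2 ↦ 6^(6 + 1) + 2|_6 = 279938 ⇒ 279937
(4) 279937|_6 = 6^(6 + 1) + 1 ↦ 7^(7 + 1) + 1|_7 = 5764802 ⇒ 5764801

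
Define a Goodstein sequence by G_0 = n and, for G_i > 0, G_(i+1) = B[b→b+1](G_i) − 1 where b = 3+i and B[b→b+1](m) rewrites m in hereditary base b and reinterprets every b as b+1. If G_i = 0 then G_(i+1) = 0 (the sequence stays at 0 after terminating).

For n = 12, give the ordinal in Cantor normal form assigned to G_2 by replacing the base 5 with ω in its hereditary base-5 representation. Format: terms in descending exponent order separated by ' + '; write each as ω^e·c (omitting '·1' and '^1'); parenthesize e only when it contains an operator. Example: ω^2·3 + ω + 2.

12 —HB3→ 3^2 + 3 —bump→ 4^2 + 4 = 20 —(−1)→ 19
19 —HB4→ 4^2 + 3 —bump→ 5^2 + 3 = 28 —(−1)→ 27

ω^2 + 2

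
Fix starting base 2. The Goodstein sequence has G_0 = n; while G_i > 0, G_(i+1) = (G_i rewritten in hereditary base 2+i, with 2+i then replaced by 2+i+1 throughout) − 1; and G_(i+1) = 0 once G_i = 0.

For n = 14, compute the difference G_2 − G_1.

1171

base 2: 14 = 2^(2 + 1) + 2^2 + 2; at 3: 3^(3 + 1) + 3^3 + 3 = 111; next = 110
base 3: 110 = 3^(3 + 1) + 3^3 + 2; at 4: 4^(4 + 1) + 4^4 + 2 = 1282; next = 1281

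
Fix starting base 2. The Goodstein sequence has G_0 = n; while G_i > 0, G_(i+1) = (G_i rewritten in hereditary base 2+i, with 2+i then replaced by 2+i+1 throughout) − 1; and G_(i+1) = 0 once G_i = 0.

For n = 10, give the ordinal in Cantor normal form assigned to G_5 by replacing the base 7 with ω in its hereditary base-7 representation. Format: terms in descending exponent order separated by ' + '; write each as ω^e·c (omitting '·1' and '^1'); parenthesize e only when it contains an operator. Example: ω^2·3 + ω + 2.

ω^ω·5 + ω^5·5 + ω^4·5 + ω^3·5 + ω^2·5 + ω·5 + 4

i=0: 10 = 2^(2 + 1) + 2 (b=2); 2→3: 3^(3 + 1) + 3 = 84; 84−1 = 83
i=1: 83 = 3^(3 + 1) + 2 (b=3); 3→4: 4^(4 + 1) + 2 = 1026; 1026−1 = 1025
i=2: 1025 = 4^(4 + 1) + 1 (b=4); 4→5: 5^(5 + 1) + 1 = 15626; 15626−1 = 15625
i=3: 15625 = 5^(5 + 1) (b=5); 5→6: 6^(6 + 1) = 279936; 279936−1 = 279935
i=4: 279935 = 5·6^6 + 5·6^5 + 5·6^4 + 5·6^3 + 5·6^2 + 5·6 + 5 (b=6); 6→7: 5·7^7 + 5·7^5 + 5·7^4 + 5·7^3 + 5·7^2 + 5·7 + 5 = 4215755; 4215755−1 = 4215754
i=5: 4215754 = 5·7^7 + 5·7^5 + 5·7^4 + 5·7^3 + 5·7^2 + 5·7 + 4 (b=7); 7→8: 5·8^8 + 5·8^5 + 5·8^4 + 5·8^3 + 5·8^2 + 5·8 + 4 = 84073324; 84073324−1 = 84073323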